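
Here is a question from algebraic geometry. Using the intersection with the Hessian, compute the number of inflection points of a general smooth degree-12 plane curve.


For a general smooth plane curve C of degree d, the inflection points are
the intersection of C with its Hessian curve, which has degree 3(d-2).
By Bezout, the total intersection number is d * 3(d-2) = 12 * 30 = 360.
For a general curve every flex is ordinary, so each contributes
multiplicity 1 to C·Hess(C), and the number of distinct inflection
points is 3d(d-2).
Inflection points = 3*12*(12-2) = 3*12*10 = 360

360


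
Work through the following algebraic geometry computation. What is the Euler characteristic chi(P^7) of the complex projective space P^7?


The complex projective space P^7 has one cell in each even real dimension 0, 2, ..., 14.
The cohomology groups are H^{2k}(P^7) = Z for k = 0,...,7, and 0 otherwise.
Euler characteristic = sum of Betti numbers = 1 per even-dimensional cohomology group.
chi(P^7) = 7 + 1 = 8

8


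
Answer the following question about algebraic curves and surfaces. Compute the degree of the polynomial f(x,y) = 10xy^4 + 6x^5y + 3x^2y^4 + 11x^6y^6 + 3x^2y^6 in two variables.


Examine each term for its total degree (sum of exponents).
  Term '10xy^4' has total degree 1+4 = 5.
  Term '6x^5y' has total degree 5+1 = 6.
  Term '3x^2y^4' has total degree 2+4 = 6.
  Term '11x^6y^6' has total degree 6+6 = 12.
  Term '3x^2y^6' has total degree 2+6 = 8.
The maximum total degree among all terms is 12.

12


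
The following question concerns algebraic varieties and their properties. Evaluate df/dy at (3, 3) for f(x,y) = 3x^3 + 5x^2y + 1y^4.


df/dy = 5*x^2 + 4*1*y^3
At (3,3): 5*3^2 + 4*1*3^3
= 45 + 108
= 153

153


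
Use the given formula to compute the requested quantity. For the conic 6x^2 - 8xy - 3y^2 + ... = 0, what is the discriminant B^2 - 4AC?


The discriminant of a conic Ax^2 + Bxy + Cy^2 + ... = 0 is B^2 - 4AC.
B^2 = (-8)^2 = 64
4AC = 4*6*(-3) = -72
Discriminant = 64 + 72 = 136

136


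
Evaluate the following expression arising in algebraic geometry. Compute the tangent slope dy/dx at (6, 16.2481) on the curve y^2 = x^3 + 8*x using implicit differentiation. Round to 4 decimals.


Using implicit differentiation of y^2 = x^3 + 8*x:
2y * dy/dx = 3x^2 + 8
dy/dx = (3x^2 + 8)/(2y)
Numerator: 3*6^2 + 8 = 116
Denominator: 2*16.2481 = 32.4962
dy/dx = 116/32.4962 = 3.5696

3.5696


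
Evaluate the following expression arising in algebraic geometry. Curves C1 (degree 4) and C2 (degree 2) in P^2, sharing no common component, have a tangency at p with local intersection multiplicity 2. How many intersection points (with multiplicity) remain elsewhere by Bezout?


By Bezout's theorem, the total intersection number is d1 * d2.
Total = 4 * 2 = 8
Intersection multiplicity at p = 2
Remaining intersections = 8 - 2 = 6

6


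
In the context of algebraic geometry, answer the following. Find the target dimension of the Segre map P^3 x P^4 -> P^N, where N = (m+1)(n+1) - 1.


The Segre embedding maps P^m x P^n into P^N via
all products of coordinates from each factor.
N = (m+1)(n+1) - 1
N = (3+1)(4+1) - 1
N = 4*5 - 1
N = 20 - 1 = 19

19


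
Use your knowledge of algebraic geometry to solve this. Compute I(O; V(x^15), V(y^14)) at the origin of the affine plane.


The intersection multiplicity of V(x^a) and V(y^b) at the origin is:
I(O; V(x^15), V(y^14)) = dim_k(k[x,y]/(x^15, y^14))
A basis for k[x,y]/(x^15, y^14) is the set of monomials x^i * y^j
where 0 <= i < 15 and 0 <= j < 14.
The number of such monomials is 15 * 14 = 210

210


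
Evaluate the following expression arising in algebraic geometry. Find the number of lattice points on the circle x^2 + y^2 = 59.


Systematically check integer values of x where x^2 <= 59.
For each valid x, check if 59 - x^2 is a perfect square.
Total integer solutions found: 0

0


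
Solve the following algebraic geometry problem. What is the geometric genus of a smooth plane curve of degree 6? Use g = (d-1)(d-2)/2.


Using the genus formula for smooth plane curves:
g = (d-1)(d-2)/2
g = (6-1)(6-2)/2
g = 5*4/2
g = 20/2 = 10

10


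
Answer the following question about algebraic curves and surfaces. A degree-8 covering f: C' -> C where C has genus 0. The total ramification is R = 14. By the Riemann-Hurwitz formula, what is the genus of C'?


Riemann-Hurwitz formula: 2g' - 2 = d(2g - 2) + R
Given: d = 8, g = 0, R = 14
2g' - 2 = 8*(2*0 - 2) + 14
2g' - 2 = 8*(-2) + 14
2g' - 2 = -16 + 14 = -2
2g' = 0
g' = 0

0


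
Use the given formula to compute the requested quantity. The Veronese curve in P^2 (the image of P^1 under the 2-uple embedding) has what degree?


The rational normal curve in P^2 is the image of P^1 under the 2-uple Veronese.
A general hyperplane in P^2 pulls back to a degree-2 form on P^1, which has 2 zeros,
so the curve meets a general hyperplane in 2 points. Degree = 2.

2


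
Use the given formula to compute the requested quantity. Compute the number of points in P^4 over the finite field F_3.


P^4(F_3) has (q^(n+1) - 1)/(q - 1) points.
= 3^4 + 3^3 + 3^2 + 3^1 + 3^0
= 81 + 27 + 9 + 3 + 1
= 121

121


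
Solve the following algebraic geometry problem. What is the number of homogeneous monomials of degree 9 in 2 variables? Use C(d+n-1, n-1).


The number of degree-9 monomials in 2 variables is C(d+n-1, n-1).
= C(9+2-1, 2-1) = C(10, 1)
= 10

10


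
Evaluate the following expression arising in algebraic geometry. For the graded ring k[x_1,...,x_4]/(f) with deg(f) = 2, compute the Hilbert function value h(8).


For R = k[x_1,...,x_n]/(f) with f homogeneous of degree e:
The Hilbert series is (1 - t^e)/(1 - t)^n.
So h(d) = C(d+n-1, n-1) - C(d-e+n-1, n-1) for d >= e.
With n=4, e=2, d=8:
C(8+4-1, 4-1) = C(11, 3) = 165
C(8-2+4-1, 4-1) = C(9, 3) = 84
h(8) = 165 - 84 = 81

81


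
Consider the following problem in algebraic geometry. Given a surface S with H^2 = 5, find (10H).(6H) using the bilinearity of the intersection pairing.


Using bilinearity of the intersection pairing on a surface S:
(aH).(bH) = ab * (H.H)
We have H^2 = 5.
D.E = (10H).(6H) = 10*6*5
= 60*5
= 300

300


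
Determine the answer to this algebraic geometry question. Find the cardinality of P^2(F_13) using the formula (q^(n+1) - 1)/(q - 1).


P^2(F_13) has (q^(n+1) - 1)/(q - 1) points.
= 13^2 + 13^1 + 13^0
= 169 + 13 + 1
= 183

183


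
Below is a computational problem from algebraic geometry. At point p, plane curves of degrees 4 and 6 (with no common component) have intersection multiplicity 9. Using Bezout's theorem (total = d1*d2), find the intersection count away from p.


By Bezout's theorem, the total intersection number is d1 * d2.
Total = 4 * 6 = 24
Intersection multiplicity at p = 9
Remaining intersections = 24 - 9 = 15

15


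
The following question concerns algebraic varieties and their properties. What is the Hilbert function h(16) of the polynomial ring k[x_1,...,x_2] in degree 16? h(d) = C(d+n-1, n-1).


The Hilbert function for the polynomial ring in 2 variables is:
h(d) = C(d+n-1, n-1)
h(16) = C(16+2-1, 2-1) = C(17, 1)
= 17! / (1! * 16!)
= 17

17


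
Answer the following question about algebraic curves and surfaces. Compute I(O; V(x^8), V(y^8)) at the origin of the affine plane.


The intersection multiplicity of V(x^a) and V(y^b) at the origin is:
I(O; V(x^8), V(y^8)) = dim_k(k[x,y]/(x^8, y^8))
A basis for k[x,y]/(x^8, y^8) is the set of monomials x^i * y^j
where 0 <= i < 8 and 0 <= j < 8.
The number of such monomials is 8 * 8 = 64

64


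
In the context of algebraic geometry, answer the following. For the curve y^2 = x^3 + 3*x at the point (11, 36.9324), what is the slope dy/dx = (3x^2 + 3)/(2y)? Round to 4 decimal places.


Using implicit differentiation of y^2 = x^3 + 3*x:
2y * dy/dx = 3x^2 + 3
dy/dx = (3x^2 + 3)/(2y)
Numerator: 3*11^2 + 3 = 366
Denominator: 2*36.9324 = 73.8648
dy/dx = 366/73.8648 = 4.9550

4.9550


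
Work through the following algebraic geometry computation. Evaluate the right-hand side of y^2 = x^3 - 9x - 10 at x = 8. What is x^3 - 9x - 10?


Compute x^3 - 9x - 10 at x = 8:
x^3 = 8^3 = 512
(-9)*x = (-9)*8 = -72
Sum: 512 - 72 - 10 = 430

430


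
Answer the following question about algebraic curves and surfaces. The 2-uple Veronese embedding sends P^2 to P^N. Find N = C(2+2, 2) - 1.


The Veronese embedding v_d: P^n -> P^N maps each point to all
degree-d monomials in n+1 homogeneous coordinates.
N = C(n+d, d) - 1
N = C(2+2, 2) - 1
N = C(4, 2) - 1
C(4, 2) = 6
N = 6 - 1 = 5

5


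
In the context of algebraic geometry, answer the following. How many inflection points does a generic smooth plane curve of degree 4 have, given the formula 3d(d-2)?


For a general smooth plane curve C of degree d, the inflection points are
the intersection of C with its Hessian curve, which has degree 3(d-2).
By Bezout, the total intersection number is d * 3(d-2) = 4 * 6 = 24.
For a general curve every flex is ordinary, so each contributes
multiplicity 1 to C·Hess(C), and the number of distinct inflection
points is 3d(d-2).
Inflection points = 3*4*(4-2) = 3*4*2 = 24

24


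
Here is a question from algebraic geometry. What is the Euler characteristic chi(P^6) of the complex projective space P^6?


The complex projective space P^6 has one cell in each even real dimension 0, 2, ..., 12.
The cohomology groups are H^{2k}(P^6) = Z for k = 0,...,6, and 0 otherwise.
Euler characteristic = sum of Betti numbers = 1 per even-dimensional cohomology group.
chi(P^6) = 6 + 1 = 7

7


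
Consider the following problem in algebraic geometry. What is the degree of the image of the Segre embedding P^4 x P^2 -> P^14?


The degree of the Segre variety P^4 x P^2 is C(m+n, m).
= C(6, 4)
= 15

15


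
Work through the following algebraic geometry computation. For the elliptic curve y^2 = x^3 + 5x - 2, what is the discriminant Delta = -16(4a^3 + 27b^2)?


Compute each component:
4a^3 = 4*5^3 = 4*125 = 500
27b^2 = 27*(-2)^2 = 27*4 = 108
4a^3 + 27b^2 = 500 + 108 = 608
Delta = -16*608 = -9728

-9728


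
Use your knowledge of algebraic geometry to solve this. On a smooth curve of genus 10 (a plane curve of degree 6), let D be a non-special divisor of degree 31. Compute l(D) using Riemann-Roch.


First, compute the genus of a smooth plane curve of degree 6:
g = (d-1)(d-2)/2 = (6-1)(6-2)/2 = 10
For a non-special divisor D (i.e., h^1(D) = 0), Riemann-Roch gives:
l(D) = deg(D) - g + 1
Since deg(D) = 31 >= 2g - 1 = 19, D is non-special.
l(D) = 31 - 10 + 1 = 22

22


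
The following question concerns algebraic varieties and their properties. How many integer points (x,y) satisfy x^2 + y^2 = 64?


Systematically check integer values of x where x^2 <= 64.
For each valid x, check if 64 - x^2 is a perfect square.
x=0: 64 - 0 = 64, sqrt = 8 (valid)
x=8: 64 - 64 = 0, sqrt = 0 (valid)
Total integer solutions found: 4

4


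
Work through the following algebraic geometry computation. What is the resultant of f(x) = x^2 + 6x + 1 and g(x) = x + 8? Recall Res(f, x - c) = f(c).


For Res(f, x - c), we evaluate f at x = c.
f(-8) = (-8)^2 + 6*(-8) + 1
= 64 - 48 + 1
= 16 + 1 = 17
Res(f, g) = 17

17


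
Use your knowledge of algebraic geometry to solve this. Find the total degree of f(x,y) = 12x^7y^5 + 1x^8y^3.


Examine each term for its total degree (sum of exponents).
  Term '12x^7y^5' has total degree 7+5 = 12.
  Term '1x^8y^3' has total degree 8+3 = 11.
The maximum total degree among all terms is 12.

12


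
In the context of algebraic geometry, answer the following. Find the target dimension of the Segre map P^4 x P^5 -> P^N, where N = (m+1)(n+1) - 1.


The Segre embedding maps P^m x P^n into P^N via
all products of coordinates from each factor.
N = (m+1)(n+1) - 1
N = (4+1)(5+1) - 1
N = 5*6 - 1
N = 30 - 1 = 29

29


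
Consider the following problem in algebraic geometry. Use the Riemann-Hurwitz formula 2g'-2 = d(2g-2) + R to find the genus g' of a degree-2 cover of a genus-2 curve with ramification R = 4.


Riemann-Hurwitz formula: 2g' - 2 = d(2g - 2) + R
Given: d = 2, g = 2, R = 4
2g' - 2 = 2*(2*2 - 2) + 4
2g' - 2 = 2*2 + 4
2g' - 2 = 4 + 4 = 8
2g' = 10
g' = 5

5


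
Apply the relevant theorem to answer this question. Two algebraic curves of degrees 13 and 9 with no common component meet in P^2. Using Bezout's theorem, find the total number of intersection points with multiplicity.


Bezout's theorem states the intersection count equals the product of degrees.
Intersection count = 13 * 9 = 117

117


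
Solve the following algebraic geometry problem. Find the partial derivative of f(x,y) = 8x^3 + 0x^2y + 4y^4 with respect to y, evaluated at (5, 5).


df/dy = 0*x^2 + 4*4*y^3
At (5,5): 0*5^2 + 4*4*5^3
= 0 + 2000
= 2000

2000


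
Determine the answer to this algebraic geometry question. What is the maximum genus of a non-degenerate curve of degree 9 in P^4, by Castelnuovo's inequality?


Castelnuovo's bound: write d - 1 = m(r-1) + epsilon with 0 <= epsilon < r-1.
d - 1 = 9 - 1 = 8
r - 1 = 4 - 1 = 3
8 = 2*3 + 2, so m = 2, epsilon = 2
pi(d, r) = m(m-1)(r-1)/2 + m*epsilon
= 2*1*3/2 + 2*2
= 6/2 + 4
= 3 + 4 = 7

7


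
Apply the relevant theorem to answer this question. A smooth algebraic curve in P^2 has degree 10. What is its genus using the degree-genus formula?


Using the genus formula for smooth plane curves:
g = (d-1)(d-2)/2
g = (10-1)(10-2)/2
g = 9*8/2
g = 72/2 = 36

36


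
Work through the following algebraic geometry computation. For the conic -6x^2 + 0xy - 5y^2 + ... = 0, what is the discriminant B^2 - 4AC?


The discriminant of a conic Ax^2 + Bxy + Cy^2 + ... = 0 is B^2 - 4AC.
B^2 = 0^2 = 0
4AC = 4*(-6)*(-5) = 120
Discriminant = 0 - 120 = -120

-120


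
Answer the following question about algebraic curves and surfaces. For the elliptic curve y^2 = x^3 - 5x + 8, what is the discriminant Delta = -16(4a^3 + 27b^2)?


Compute each component:
4a^3 = 4*(-5)^3 = 4*(-125) = -500
27b^2 = 27*8^2 = 27*64 = 1728
4a^3 + 27b^2 = -500 + 1728 = 1228
Delta = -16*1228 = -19648

-19648


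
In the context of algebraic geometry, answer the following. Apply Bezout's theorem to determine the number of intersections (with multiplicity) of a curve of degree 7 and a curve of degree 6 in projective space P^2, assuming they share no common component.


Bezout's theorem states the intersection count equals the product of degrees.
Intersection count = 7 * 6 = 42

42


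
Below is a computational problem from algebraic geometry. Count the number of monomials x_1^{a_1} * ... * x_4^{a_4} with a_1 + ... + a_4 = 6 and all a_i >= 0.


The number of degree-6 monomials in 4 variables is C(d+n-1, n-1).
= C(6+4-1, 4-1) = C(9, 3)
= 84

84


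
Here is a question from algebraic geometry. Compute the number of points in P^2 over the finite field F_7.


P^2(F_7) has (q^(n+1) - 1)/(q - 1) points.
= 7^2 + 7^1 + 7^0
= 49 + 7 + 1
= 57

57


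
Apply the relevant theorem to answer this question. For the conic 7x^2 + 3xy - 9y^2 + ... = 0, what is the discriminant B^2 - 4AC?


The discriminant of a conic Ax^2 + Bxy + Cy^2 + ... = 0 is B^2 - 4AC.
B^2 = 3^2 = 9
4AC = 4*7*(-9) = -252
Discriminant = 9 + 252 = 261

261


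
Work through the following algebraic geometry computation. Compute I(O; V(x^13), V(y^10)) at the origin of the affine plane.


The intersection multiplicity of V(x^a) and V(y^b) at the origin is:
I(O; V(x^13), V(y^10)) = dim_k(k[x,y]/(x^13, y^10))
A basis for k[x,y]/(x^13, y^10) is the set of monomials x^i * y^j
where 0 <= i < 13 and 0 <= j < 10.
The number of such monomials is 13 * 10 = 130

130


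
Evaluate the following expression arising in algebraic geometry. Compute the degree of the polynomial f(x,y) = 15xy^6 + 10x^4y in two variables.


Examine each term for its total degree (sum of exponents).
  Term '15xy^6' has total degree 1+6 = 7.
  Term '10x^4y' has total degree 4+1 = 5.
The maximum total degree among all terms is 7.

7


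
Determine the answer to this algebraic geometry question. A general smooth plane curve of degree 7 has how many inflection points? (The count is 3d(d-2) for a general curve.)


For a general smooth plane curve C of degree d, the inflection points are
the intersection of C with its Hessian curve, which has degree 3(d-2).
By Bezout, the total intersection number is d * 3(d-2) = 7 * 15 = 105.
For a general curve every flex is ordinary, so each contributes
multiplicity 1 to C·Hess(C), and the number of distinct inflection
points is 3d(d-2).
Inflection points = 3*7*(7-2) = 3*7*5 = 105

105


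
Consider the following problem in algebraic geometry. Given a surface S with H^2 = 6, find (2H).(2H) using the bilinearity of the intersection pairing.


Using bilinearity of the intersection pairing on a surface S:
(aH).(bH) = ab * (H.H)
We have H^2 = 6.
D.E = (2H).(2H) = 2*2*6
= 4*6
= 24

24


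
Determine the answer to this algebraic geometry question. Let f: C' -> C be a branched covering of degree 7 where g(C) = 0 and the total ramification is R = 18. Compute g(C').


Riemann-Hurwitz formula: 2g' - 2 = d(2g - 2) + R
Given: d = 7, g = 0, R = 18
2g' - 2 = 7*(2*0 - 2) + 18
2g' - 2 = 7*(-2) + 18
2g' - 2 = -14 + 18 = 4
2g' = 6
g' = 3

3


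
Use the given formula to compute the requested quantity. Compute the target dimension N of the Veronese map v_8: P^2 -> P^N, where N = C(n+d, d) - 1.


The Veronese embedding v_d: P^n -> P^N maps each point to all
degree-d monomials in n+1 homogeneous coordinates.
N = C(n+d, d) - 1
N = C(2+8, 8) - 1
N = C(10, 8) - 1
C(10, 8) = 45
N = 45 - 1 = 44

44


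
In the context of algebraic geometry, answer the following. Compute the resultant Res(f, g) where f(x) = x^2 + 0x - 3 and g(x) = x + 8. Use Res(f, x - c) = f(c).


For Res(f, x - c), we evaluate f at x = c.
f(-8) = (-8)^2 + 0*(-8) - 3
= 64 + 0 - 3
= 64 - 3 = 61
Res(f, g) = 61

61


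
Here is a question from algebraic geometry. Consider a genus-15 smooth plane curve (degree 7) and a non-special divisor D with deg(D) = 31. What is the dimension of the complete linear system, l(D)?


First, compute the genus of a smooth plane curve of degree 7:
g = (d-1)(d-2)/2 = (7-1)(7-2)/2 = 15
For a non-special divisor D (i.e., h^1(D) = 0), Riemann-Roch gives:
l(D) = deg(D) - g + 1
Since deg(D) = 31 >= 2g - 1 = 29, D is non-special.
l(D) = 31 - 15 + 1 = 17

17


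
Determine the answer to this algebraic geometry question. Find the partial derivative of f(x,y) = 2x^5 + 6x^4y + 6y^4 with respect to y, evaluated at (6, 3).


df/dy = 6*x^4 + 4*6*y^3
At (6,3): 6*6^4 + 4*6*3^3
= 7776 + 648
= 8424

8424


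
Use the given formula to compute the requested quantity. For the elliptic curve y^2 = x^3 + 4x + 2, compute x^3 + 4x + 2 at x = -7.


Compute x^3 + 4x + 2 at x = -7:
x^3 = (-7)^3 = -343
4*x = 4*(-7) = -28
Sum: -343 - 28 + 2 = -369

-369


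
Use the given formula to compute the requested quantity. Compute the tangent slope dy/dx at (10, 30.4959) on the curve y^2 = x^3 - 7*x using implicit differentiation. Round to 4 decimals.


Using implicit differentiation of y^2 = x^3 - 7*x:
2y * dy/dx = 3x^2 - 7
dy/dx = (3x^2 - 7)/(2y)
Numerator: 3*10^2 - 7 = 293
Denominator: 2*30.4959 = 60.9918
dy/dx = 293/60.9918 = 4.8039

4.8039


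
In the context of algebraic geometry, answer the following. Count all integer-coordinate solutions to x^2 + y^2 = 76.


Systematically check integer values of x where x^2 <= 76.
For each valid x, check if 76 - x^2 is a perfect square.
Total integer solutions found: 0

0


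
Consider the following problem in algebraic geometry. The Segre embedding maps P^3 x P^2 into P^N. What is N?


The Segre embedding maps P^m x P^n into P^N via
all products of coordinates from each factor.
N = (m+1)(n+1) - 1
N = (3+1)(2+1) - 1
N = 4*3 - 1
N = 12 - 1 = 11

11


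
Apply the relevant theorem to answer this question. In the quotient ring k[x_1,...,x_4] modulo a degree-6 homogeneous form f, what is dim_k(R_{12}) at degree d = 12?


For R = k[x_1,...,x_n]/(f) with f homogeneous of degree e:
The Hilbert series is (1 - t^e)/(1 - t)^n.
So h(d) = C(d+n-1, n-1) - C(d-e+n-1, n-1) for d >= e.
With n=4, e=6, d=12:
C(12+4-1, 4-1) = C(15, 3) = 455
C(12-6+4-1, 4-1) = C(9, 3) = 84
h(12) = 455 - 84 = 371

371


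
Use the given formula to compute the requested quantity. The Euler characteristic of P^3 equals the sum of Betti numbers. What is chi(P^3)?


The complex projective space P^3 has one cell in each even real dimension 0, 2, ..., 6.
The cohomology groups are H^{2k}(P^3) = Z for k = 0,...,3, and 0 otherwise.
Euler characteristic = sum of Betti numbers = 1 per even-dimensional cohomology group.
chi(P^3) = 3 + 1 = 4

4


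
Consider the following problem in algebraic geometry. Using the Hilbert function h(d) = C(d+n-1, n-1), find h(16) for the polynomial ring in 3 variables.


The Hilbert function for the polynomial ring in 3 variables is:
h(d) = C(d+n-1, n-1)
h(16) = C(16+3-1, 3-1) = C(18, 2)
= 18! / (2! * 16!)
= 153

153


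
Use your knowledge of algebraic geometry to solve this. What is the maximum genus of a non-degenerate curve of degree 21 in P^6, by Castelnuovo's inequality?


Castelnuovo's bound: write d - 1 = m(r-1) + epsilon with 0 <= epsilon < r-1.
d - 1 = 21 - 1 = 20
r - 1 = 6 - 1 = 5
20 = 4*5 + 0, so m = 4, epsilon = 0
pi(d, r) = m(m-1)(r-1)/2 + m*epsilon
= 4*3*5/2 + 4*0
= 60/2 + 0
= 30 + 0 = 30

30


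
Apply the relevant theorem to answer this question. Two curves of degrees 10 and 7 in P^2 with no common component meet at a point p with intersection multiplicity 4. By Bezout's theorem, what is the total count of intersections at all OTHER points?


By Bezout's theorem, the total intersection number is d1 * d2.
Total = 10 * 7 = 70
Intersection multiplicity at p = 4
Remaining intersections = 70 - 4 = 66

66


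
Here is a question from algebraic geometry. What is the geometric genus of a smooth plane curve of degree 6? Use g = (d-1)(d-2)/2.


Using the genus formula for smooth plane curves:
g = (d-1)(d-2)/2
g = (6-1)(6-2)/2
g = 5*4/2
g = 20/2 = 10

10


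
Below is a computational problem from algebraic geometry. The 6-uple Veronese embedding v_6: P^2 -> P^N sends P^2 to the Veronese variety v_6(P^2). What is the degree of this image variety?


The Veronese variety v_6(P^2) has degree d^r.
d^r = 6^2 = 36

36


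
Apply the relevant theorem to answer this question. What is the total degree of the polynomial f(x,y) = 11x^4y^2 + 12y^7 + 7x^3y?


Examine each term for its total degree (sum of exponents).
  Term '11x^4y^2' has total degree 4+2 = 6.
  Term '12y^7' has total degree 0+7 = 7.
  Term '7x^3y' has total degree 3+1 = 4.
The maximum total degree among all terms is 7.

7


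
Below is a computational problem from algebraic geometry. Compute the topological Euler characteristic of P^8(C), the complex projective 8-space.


The complex projective space P^8 has one cell in each even real dimension 0, 2, ..., 16.
The cohomology groups are H^{2k}(P^8) = Z for k = 0,...,8, and 0 otherwise.
Euler characteristic = sum of Betti numbers = 1 per even-dimensional cohomology group.
chi(P^8) = 8 + 1 = 9

9


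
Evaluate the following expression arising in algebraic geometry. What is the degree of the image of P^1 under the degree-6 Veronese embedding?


The Veronese variety v_6(P^1) has degree d^r.
d^r = 6^1 = 6

6


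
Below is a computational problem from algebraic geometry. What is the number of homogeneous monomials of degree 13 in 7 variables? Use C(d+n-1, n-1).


The number of degree-13 monomials in 7 variables is C(d+n-1, n-1).
= C(13+7-1, 7-1) = C(19, 6)
= 27132

27132


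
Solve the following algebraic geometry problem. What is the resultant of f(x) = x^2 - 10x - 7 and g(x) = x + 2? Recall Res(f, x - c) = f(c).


For Res(f, x - c), we evaluate f at x = c.
f(-2) = (-2)^2 - 10*(-2) - 7
= 4 + 20 - 7
= 24 - 7 = 17
Res(f, g) = 17

17


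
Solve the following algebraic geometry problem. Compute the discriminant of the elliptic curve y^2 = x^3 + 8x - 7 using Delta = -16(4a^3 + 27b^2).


Compute each component:
4a^3 = 4*8^3 = 4*512 = 2048
27b^2 = 27*(-7)^2 = 27*49 = 1323
4a^3 + 27b^2 = 2048 + 1323 = 3371
Delta = -16*3371 = -53936

-53936


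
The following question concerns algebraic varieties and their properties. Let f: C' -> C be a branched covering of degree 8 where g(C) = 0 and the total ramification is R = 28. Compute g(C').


Riemann-Hurwitz formula: 2g' - 2 = d(2g - 2) + R
Given: d = 8, g = 0, R = 28
2g' - 2 = 8*(2*0 - 2) + 28
2g' - 2 = 8*(-2) + 28
2g' - 2 = -16 + 28 = 12
2g' = 14
g' = 7

7


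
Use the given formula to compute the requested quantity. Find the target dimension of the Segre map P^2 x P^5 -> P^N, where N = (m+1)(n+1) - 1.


The Segre embedding maps P^m x P^n into P^N via
all products of coordinates from each factor.
N = (m+1)(n+1) - 1
N = (2+1)(5+1) - 1
N = 3*6 - 1
N = 18 - 1 = 17

17


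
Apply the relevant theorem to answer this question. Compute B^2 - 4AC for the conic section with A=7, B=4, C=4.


The discriminant of a conic Ax^2 + Bxy + Cy^2 + ... = 0 is B^2 - 4AC.
B^2 = 4^2 = 16
4AC = 4*7*4 = 112
Discriminant = 16 - 112 = -96

-96


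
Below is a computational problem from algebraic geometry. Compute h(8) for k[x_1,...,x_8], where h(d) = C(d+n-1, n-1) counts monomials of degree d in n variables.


The Hilbert function for the polynomial ring in 8 variables is:
h(d) = C(d+n-1, n-1)
h(8) = C(8+8-1, 8-1) = C(15, 7)
= 15! / (7! * 8!)
= 6435

6435


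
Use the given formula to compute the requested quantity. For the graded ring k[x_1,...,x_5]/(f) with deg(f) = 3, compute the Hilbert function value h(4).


For R = k[x_1,...,x_n]/(f) with f homogeneous of degree e:
The Hilbert series is (1 - t^e)/(1 - t)^n.
So h(d) = C(d+n-1, n-1) - C(d-e+n-1, n-1) for d >= e.
With n=5, e=3, d=4:
C(4+5-1, 5-1) = C(8, 4) = 70
C(4-3+5-1, 5-1) = C(5, 4) = 5
h(4) = 70 - 5 = 65

65


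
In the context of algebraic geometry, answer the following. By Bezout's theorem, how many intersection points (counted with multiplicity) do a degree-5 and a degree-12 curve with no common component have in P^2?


Bezout's theorem states the intersection count equals the product of degrees.
Intersection count = 5 * 12 = 60

60


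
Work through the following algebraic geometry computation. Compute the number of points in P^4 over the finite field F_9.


P^4(F_9) has (q^(n+1) - 1)/(q - 1) points.
= 9^4 + 9^3 + 9^2 + 9^1 + 9^0
= 6561 + 729 + 81 + 9 + 1
= 7381

7381


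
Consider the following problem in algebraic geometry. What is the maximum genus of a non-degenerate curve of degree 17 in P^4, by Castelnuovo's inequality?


Castelnuovo's bound: write d - 1 = m(r-1) + epsilon with 0 <= epsilon < r-1.
d - 1 = 17 - 1 = 16
r - 1 = 4 - 1 = 3
16 = 5*3 + 1, so m = 5, epsilon = 1
pi(d, r) = m(m-1)(r-1)/2 + m*epsilon
= 5*4*3/2 + 5*1
= 60/2 + 5
= 30 + 5 = 35

35


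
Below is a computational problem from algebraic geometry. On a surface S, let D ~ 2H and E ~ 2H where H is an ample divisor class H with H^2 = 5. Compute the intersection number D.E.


Using bilinearity of the intersection pairing on a surface S:
(aH).(bH) = ab * (H.H)
We have H^2 = 5.
D.E = (2H).(2H) = 2*2*5
= 4*5
= 20

20


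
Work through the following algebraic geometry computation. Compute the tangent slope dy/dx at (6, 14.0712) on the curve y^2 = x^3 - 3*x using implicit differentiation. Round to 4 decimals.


Using implicit differentiation of y^2 = x^3 - 3*x:
2y * dy/dx = 3x^2 - 3
dy/dx = (3x^2 - 3)/(2y)
Numerator: 3*6^2 - 3 = 105
Denominator: 2*14.0712 = 28.1424
dy/dx = 105/28.1424 = 3.7310

3.7310


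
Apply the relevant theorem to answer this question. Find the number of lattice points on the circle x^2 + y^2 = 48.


Systematically check integer values of x where x^2 <= 48.
For each valid x, check if 48 - x^2 is a perfect square.
Total integer solutions found: 0

0


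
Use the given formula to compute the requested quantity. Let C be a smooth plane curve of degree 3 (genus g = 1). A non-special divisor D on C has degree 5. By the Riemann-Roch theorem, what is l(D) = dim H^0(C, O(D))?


First, compute the genus of a smooth plane curve of degree 3:
g = (d-1)(d-2)/2 = (3-1)(3-2)/2 = 1
For a non-special divisor D (i.e., h^1(D) = 0), Riemann-Roch gives:
l(D) = deg(D) - g + 1
Since deg(D) = 5 >= 2g - 1 = 1, D is non-special.
l(D) = 5 - 1 + 1 = 5

5


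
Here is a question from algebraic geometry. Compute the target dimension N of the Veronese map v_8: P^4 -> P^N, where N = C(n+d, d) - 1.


The Veronese embedding v_d: P^n -> P^N maps each point to all
degree-d monomials in n+1 homogeneous coordinates.
N = C(n+d, d) - 1
N = C(4+8, 8) - 1
N = C(12, 8) - 1
C(12, 8) = 495
N = 495 - 1 = 494

494


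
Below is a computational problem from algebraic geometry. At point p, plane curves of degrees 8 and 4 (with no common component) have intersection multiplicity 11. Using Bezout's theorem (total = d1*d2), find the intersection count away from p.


By Bezout's theorem, the total intersection number is d1 * d2.
Total = 8 * 4 = 32
Intersection multiplicity at p = 11
Remaining intersections = 32 - 11 = 21

21


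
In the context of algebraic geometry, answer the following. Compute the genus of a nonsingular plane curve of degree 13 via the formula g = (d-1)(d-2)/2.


Using the genus formula for smooth plane curves:
g = (d-1)(d-2)/2
g = (13-1)(13-2)/2
g = 12*11/2
g = 132/2 = 66

66


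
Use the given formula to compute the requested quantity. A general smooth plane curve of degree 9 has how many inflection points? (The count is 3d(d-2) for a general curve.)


For a general smooth plane curve C of degree d, the inflection points are
the intersection of C with its Hessian curve, which has degree 3(d-2).
By Bezout, the total intersection number is d * 3(d-2) = 9 * 21 = 189.
For a general curve every flex is ordinary, so each contributes
multiplicity 1 to C·Hess(C), and the number of distinct inflection
points is 3d(d-2).
Inflection points = 3*9*(9-2) = 3*9*7 = 189

189


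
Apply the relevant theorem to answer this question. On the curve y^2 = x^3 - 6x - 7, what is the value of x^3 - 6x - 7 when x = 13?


Compute x^3 - 6x - 7 at x = 13:
x^3 = 13^3 = 2197
(-6)*x = (-6)*13 = -78
Sum: 2197 - 78 - 7 = 2112

2112


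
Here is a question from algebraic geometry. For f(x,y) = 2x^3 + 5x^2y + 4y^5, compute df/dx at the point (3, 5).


df/dx = 3*2*x^2 + 2*5*x^1*y
At (3,5): 3*2*3^2 + 2*5*3^1*5
= 54 + 150
= 204

204


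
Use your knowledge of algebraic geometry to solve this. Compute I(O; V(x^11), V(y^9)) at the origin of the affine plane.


The intersection multiplicity of V(x^a) and V(y^b) at the origin is:
I(O; V(x^11), V(y^9)) = dim_k(k[x,y]/(x^11, y^9))
A basis for k[x,y]/(x^11, y^9) is the set of monomials x^i * y^j
where 0 <= i < 11 and 0 <= j < 9.
The number of such monomials is 11 * 9 = 99

99


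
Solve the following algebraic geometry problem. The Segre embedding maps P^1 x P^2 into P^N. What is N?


The Segre embedding maps P^m x P^n into P^N via
all products of coordinates from each factor.
N = (m+1)(n+1) - 1
N = (1+1)(2+1) - 1
N = 2*3 - 1
N = 6 - 1 = 5

5


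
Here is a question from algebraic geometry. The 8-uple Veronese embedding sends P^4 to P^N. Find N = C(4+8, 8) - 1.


The Veronese embedding v_d: P^n -> P^N maps each point to all
degree-d monomials in n+1 homogeneous coordinates.
N = C(n+d, d) - 1
N = C(4+8, 8) - 1
N = C(12, 8) - 1
C(12, 8) = 495
N = 495 - 1 = 494

494


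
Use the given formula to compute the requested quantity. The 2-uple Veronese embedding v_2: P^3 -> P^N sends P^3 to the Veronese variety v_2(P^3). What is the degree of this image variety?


The Veronese variety v_2(P^3) has degree d^r.
d^r = 2^3 = 8

8


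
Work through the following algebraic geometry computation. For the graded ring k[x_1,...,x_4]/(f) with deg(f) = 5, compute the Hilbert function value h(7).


For R = k[x_1,...,x_n]/(f) with f homogeneous of degree e:
The Hilbert series is (1 - t^e)/(1 - t)^n.
So h(d) = C(d+n-1, n-1) - C(d-e+n-1, n-1) for d >= e.
With n=4, e=5, d=7:
C(7+4-1, 4-1) = C(10, 3) = 120
C(7-5+4-1, 4-1) = C(5, 3) = 10
h(7) = 120 - 10 = 110

110


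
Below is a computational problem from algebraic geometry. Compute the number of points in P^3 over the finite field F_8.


P^3(F_8) has (q^(n+1) - 1)/(q - 1) points.
= 8^3 + 8^2 + 8^1 + 8^0
= 512 + 64 + 8 + 1
= 585

585


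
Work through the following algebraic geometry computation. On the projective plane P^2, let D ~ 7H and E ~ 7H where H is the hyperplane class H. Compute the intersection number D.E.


Using bilinearity of the intersection pairing on the projective plane P^2:
(aH).(bH) = ab * (H.H)
We have H^2 = 1 (Bezout).
D.E = (7H).(7H) = 7*7*1
= 49*1
= 49

49


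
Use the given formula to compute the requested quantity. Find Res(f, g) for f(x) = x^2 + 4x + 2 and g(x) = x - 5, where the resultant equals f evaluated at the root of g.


For Res(f, x - c), we evaluate f at x = c.
f(5) = 5^2 + 4*5 + 2
= 25 + 20 + 2
= 45 + 2 = 47
Res(f, g) = 47

47


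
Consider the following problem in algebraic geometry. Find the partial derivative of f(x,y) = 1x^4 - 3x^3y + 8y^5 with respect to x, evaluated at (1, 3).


df/dx = 4*1*x^3 + 3*(-3)*x^2*y
At (1,3): 4*1*1^3 + 3*(-3)*1^2*3
= 4 - 27
= -23

-23


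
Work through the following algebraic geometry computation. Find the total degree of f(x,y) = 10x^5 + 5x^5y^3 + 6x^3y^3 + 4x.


Examine each term for its total degree (sum of exponents).
  Term '10x^5' has total degree 5+0 = 5.
  Term '5x^5y^3' has total degree 5+3 = 8.
  Term '6x^3y^3' has total degree 3+3 = 6.
  Term '4x' has total degree 1+0 = 1.
The maximum total degree among all terms is 8.

8


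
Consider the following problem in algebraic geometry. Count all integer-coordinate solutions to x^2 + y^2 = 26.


Systematically check integer values of x where x^2 <= 26.
For each valid x, check if 26 - x^2 is a perfect square.
x=1: 26 - 1 = 25, sqrt = 5 (valid)
x=5: 26 - 25 = 1, sqrt = 1 (valid)
Total integer solutions found: 8

8


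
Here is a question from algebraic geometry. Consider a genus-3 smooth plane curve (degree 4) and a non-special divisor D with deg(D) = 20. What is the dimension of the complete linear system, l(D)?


First, compute the genus of a smooth plane curve of degree 4:
g = (d-1)(d-2)/2 = (4-1)(4-2)/2 = 3
For a non-special divisor D (i.e., h^1(D) = 0), Riemann-Roch gives:
l(D) = deg(D) - g + 1
Since deg(D) = 20 >= 2g - 1 = 5, D is non-special.
l(D) = 20 - 3 + 1 = 18

18


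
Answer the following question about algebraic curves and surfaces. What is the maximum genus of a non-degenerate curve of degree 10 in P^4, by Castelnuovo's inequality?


Castelnuovo's bound: write d - 1 = m(r-1) + epsilon with 0 <= epsilon < r-1.
d - 1 = 10 - 1 = 9
r - 1 = 4 - 1 = 3
9 = 3*3 + 0, so m = 3, epsilon = 0
pi(d, r) = m(m-1)(r-1)/2 + m*epsilon
= 3*2*3/2 + 3*0
= 18/2 + 0
= 9 + 0 = 9

9


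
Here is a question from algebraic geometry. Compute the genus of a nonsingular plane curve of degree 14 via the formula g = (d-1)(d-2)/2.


Using the genus formula for smooth plane curves:
g = (d-1)(d-2)/2
g = (14-1)(14-2)/2
g = 13*12/2
g = 156/2 = 78

78


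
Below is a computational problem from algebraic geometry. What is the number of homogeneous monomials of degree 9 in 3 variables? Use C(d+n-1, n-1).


The number of degree-9 monomials in 3 variables is C(d+n-1, n-1).
= C(9+3-1, 3-1) = C(11, 2)
= 55

55


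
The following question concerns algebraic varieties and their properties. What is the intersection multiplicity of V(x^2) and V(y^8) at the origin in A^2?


The intersection multiplicity of V(x^a) and V(y^b) at the origin is:
I(O; V(x^2), V(y^8)) = dim_k(k[x,y]/(x^2, y^8))
A basis for k[x,y]/(x^2, y^8) is the set of monomials x^i * y^j
where 0 <= i < 2 and 0 <= j < 8.
The number of such monomials is 2 * 8 = 16

16


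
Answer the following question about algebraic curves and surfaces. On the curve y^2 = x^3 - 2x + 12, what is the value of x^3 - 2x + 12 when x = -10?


Compute x^3 - 2x + 12 at x = -10:
x^3 = (-10)^3 = -1000
(-2)*x = (-2)*(-10) = 20
Sum: -1000 + 20 + 12 = -968

-968


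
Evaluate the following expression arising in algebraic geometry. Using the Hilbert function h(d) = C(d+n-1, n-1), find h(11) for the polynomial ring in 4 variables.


The Hilbert function for the polynomial ring in 4 variables is:
h(d) = C(d+n-1, n-1)
h(11) = C(11+4-1, 4-1) = C(14, 3)
= 14! / (3! * 11!)
= 364

364


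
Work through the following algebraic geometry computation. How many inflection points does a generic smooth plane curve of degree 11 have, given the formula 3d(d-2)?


For a general smooth plane curve C of degree d, the inflection points are
the intersection of C with its Hessian curve, which has degree 3(d-2).
By Bezout, the total intersection number is d * 3(d-2) = 11 * 27 = 297.
For a general curve every flex is ordinary, so each contributes
multiplicity 1 to C·Hess(C), and the number of distinct inflection
points is 3d(d-2).
Inflection points = 3*11*(11-2) = 3*11*9 = 297

297


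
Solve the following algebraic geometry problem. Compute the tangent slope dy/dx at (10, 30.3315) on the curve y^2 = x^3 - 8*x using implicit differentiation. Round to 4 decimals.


Using implicit differentiation of y^2 = x^3 - 8*x:
2y * dy/dx = 3x^2 - 8
dy/dx = (3x^2 - 8)/(2y)
Numerator: 3*10^2 - 8 = 292
Denominator: 2*30.3315 = 60.663
dy/dx = 292/60.663 = 4.8135

4.8135


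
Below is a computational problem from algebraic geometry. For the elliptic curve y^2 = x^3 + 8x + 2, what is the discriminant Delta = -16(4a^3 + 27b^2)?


Compute each component:
4a^3 = 4*8^3 = 4*512 = 2048
27b^2 = 27*2^2 = 27*4 = 108
4a^3 + 27b^2 = 2048 + 108 = 2156
Delta = -16*2156 = -34496

-34496


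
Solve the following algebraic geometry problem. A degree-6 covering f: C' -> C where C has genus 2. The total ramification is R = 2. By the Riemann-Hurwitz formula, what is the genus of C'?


Riemann-Hurwitz formula: 2g' - 2 = d(2g - 2) + R
Given: d = 6, g = 2, R = 2
2g' - 2 = 6*(2*2 - 2) + 2
2g' - 2 = 6*2 + 2
2g' - 2 = 12 + 2 = 14
2g' = 16
g' = 8

8


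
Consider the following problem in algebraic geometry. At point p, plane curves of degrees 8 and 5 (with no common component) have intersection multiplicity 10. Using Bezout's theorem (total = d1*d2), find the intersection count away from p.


By Bezout's theorem, the total intersection number is d1 * d2.
Total = 8 * 5 = 40
Intersection multiplicity at p = 10
Remaining intersections = 40 - 10 = 30

30


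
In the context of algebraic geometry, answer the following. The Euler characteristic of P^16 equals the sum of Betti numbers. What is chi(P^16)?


The complex projective space P^16 has one cell in each even real dimension 0, 2, ..., 32.
The cohomology groups are H^{2k}(P^16) = Z for k = 0,...,16, and 0 otherwise.
Euler characteristic = sum of Betti numbers = 1 per even-dimensional cohomology group.
chi(P^16) = 16 + 1 = 17

17


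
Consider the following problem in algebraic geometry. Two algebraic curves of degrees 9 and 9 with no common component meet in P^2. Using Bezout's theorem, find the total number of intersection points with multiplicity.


Bezout's theorem states the intersection count equals the product of degrees.
Intersection count = 9 * 9 = 81

81


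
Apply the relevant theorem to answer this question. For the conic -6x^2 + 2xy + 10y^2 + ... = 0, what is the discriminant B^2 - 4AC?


The discriminant of a conic Ax^2 + Bxy + Cy^2 + ... = 0 is B^2 - 4AC.
B^2 = 2^2 = 4
4AC = 4*(-6)*10 = -240
Discriminant = 4 + 240 = 244

244


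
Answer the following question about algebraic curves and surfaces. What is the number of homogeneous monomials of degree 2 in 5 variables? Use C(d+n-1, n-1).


The number of degree-2 monomials in 5 variables is C(d+n-1, n-1).
= C(2+5-1, 5-1) = C(6, 4)
= 15

15


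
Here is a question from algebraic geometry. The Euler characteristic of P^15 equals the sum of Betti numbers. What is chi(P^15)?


The complex projective space P^15 has one cell in each even real dimension 0, 2, ..., 30.
The cohomology groups are H^{2k}(P^15) = Z for k = 0,...,15, and 0 otherwise.
Euler characteristic = sum of Betti numbers = 1 per even-dimensional cohomology group.
chi(P^15) = 15 + 1 = 16

16
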